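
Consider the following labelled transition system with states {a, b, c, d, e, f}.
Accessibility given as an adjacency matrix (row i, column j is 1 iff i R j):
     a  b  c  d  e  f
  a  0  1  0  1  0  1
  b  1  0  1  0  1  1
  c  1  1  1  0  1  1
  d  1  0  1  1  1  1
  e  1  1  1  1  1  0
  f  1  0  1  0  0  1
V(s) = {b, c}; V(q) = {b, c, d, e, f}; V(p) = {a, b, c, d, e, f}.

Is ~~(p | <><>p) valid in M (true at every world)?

Yes

Recall that <>ψ holds at a world iff ψ holds at some accessible world.
Let φ = ~~(p | <><>p). Evaluate φ at each world:
  a (successors {b, d, f}): φ is true.
  b (successors {a, c, e, f}): φ is true.
  c (successors {a, b, c, e, f}): φ is true.
  d (successors {a, c, d, e, f}): φ is true.
  e (successors {a, b, c, d, e}): φ is true.
  f (successors {a, c, f}): φ is true.
For instance, at e:
  At e: ~(p | <><>p) is false, so ~~(p | <><>p) is true.
    At e: p | <><>p is true, so ~(p | <><>p) is false.
      At e: p is true, <><>p is true, so p | <><>p is true.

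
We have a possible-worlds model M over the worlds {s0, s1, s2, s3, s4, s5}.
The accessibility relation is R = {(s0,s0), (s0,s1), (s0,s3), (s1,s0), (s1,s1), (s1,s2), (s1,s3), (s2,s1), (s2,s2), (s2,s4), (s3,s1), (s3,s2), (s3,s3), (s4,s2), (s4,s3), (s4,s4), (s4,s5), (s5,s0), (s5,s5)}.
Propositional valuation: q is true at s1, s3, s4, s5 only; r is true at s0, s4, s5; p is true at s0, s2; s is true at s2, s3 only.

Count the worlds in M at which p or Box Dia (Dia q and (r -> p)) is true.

6

Let φ = p or Box Dia (Dia q and (r -> p)). Evaluate φ at each world:
  s0 (successors {s0, s1, s3}): φ is true.
  s1 (successors {s0, s1, s2, s3}): φ is true.
  s2 (successors {s1, s2, s4}): φ is true.
  s3 (successors {s1, s2, s3}): φ is true.
  s4 (successors {s2, s3, s4, s5}): φ is true.
  s5 (successors {s0, s5}): φ is true.
For instance, at s0:
  At s0: p is true, Box Dia (Dia q and (r -> p)) is true, so p or Box Dia (Dia q and (r -> p)) is true.
    At s0: Box Dia (Dia q and (r -> p)) requires Dia (Dia q and (r -> p)) at every successor {s0, s1, s3}.
      At s0: Dia (Dia q and (r -> p)) is true.
      At s1: Dia (Dia q and (r -> p)) is true.
      At s3: Dia (Dia q and (r -> p)) is true.
    So Box Dia (Dia q and (r -> p)) is true at s0.
Satisfying worlds: {s0, s1, s2, s3, s4, s5}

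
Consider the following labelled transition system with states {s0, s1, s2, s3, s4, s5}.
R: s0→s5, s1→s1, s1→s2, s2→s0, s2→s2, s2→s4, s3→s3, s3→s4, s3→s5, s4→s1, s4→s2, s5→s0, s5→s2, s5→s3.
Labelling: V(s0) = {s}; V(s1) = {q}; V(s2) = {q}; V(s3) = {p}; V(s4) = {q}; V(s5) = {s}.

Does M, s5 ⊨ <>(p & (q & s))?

No

At s5: <>(p & (q & s)) requires p & (q & s) at some successor in {s0, s2, s3}.
  At s0: p & (q & s) is false.
  At s2: p & (q & s) is false.
  At s3: p & (q & s) is false.
So <>(p & (q & s)) is false at s5.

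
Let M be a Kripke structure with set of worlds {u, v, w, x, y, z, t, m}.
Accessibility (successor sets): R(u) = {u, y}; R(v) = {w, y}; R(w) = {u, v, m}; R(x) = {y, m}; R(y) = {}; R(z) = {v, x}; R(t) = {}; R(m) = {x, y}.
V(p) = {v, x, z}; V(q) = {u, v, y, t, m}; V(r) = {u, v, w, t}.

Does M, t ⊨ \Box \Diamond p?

Recall that \Box ψ holds at a world iff ψ holds at every accessible world, and \Diamond ψ holds iff ψ holds at some accessible world.
At t: no accessible worlds, so \Box \Diamond p holds vacuously.

Yes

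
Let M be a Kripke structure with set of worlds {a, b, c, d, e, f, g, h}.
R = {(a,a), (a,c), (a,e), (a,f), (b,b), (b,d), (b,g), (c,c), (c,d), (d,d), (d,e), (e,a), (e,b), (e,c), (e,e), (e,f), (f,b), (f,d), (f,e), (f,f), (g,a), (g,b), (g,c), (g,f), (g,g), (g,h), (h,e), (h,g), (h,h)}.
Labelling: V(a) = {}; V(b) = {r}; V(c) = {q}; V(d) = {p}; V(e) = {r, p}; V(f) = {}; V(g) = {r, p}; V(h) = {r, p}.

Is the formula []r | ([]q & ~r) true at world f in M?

No

At f: []r is false, []q & ~r is false, so []r | ([]q & ~r) is false.
  At f: []r requires r at every successor {b, d, e, f}.
    r fails at d, so []r is false at f.
  At f: []q is false, ~r is true, so []q & ~r is false.
    At f: []q requires q at every successor {b, d, e, f}.
      q fails at b, so []q is false at f.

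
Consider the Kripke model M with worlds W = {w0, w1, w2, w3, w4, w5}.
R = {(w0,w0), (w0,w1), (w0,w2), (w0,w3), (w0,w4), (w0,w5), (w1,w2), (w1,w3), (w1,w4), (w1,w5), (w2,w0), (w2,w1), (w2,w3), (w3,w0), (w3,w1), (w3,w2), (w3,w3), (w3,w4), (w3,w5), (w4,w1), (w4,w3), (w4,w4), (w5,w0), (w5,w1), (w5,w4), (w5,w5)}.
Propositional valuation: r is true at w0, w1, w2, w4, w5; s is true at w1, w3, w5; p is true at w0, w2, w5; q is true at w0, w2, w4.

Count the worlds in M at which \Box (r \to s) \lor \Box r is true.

Recall that \Box ψ holds at a world iff ψ holds at every accessible world, and \Diamond ψ holds iff ψ holds at some accessible world.
Let φ = \Box (r \to s) \lor \Box r. Evaluate φ at each world:
  w0 (successors {w0, w1, w2, w3, w4, w5}): φ is false.
  w1 (successors {w2, w3, w4, w5}): φ is false.
  w2 (successors {w0, w1, w3}): φ is false.
  w3 (successors {w0, w1, w2, w3, w4, w5}): φ is false.
  w4 (successors {w1, w3, w4}): φ is false.
  w5 (successors {w0, w1, w4, w5}): φ is true.
For instance, at w0:
  At w0: \Box (r \to s) is false, \Box r is false, so \Box (r \to s) \lor \Box r is false.
    At w0: \Box (r \to s) requires r \to s at every successor {w0, w1, w2, w3, w4, w5}.
      r \to s fails at w0, so \Box (r \to s) is false at w0.
    At w0: \Box r requires r at every successor {w0, w1, w2, w3, w4, w5}.
      r fails at w3, so \Box r is false at w0.
Satisfying worlds: {w5}

1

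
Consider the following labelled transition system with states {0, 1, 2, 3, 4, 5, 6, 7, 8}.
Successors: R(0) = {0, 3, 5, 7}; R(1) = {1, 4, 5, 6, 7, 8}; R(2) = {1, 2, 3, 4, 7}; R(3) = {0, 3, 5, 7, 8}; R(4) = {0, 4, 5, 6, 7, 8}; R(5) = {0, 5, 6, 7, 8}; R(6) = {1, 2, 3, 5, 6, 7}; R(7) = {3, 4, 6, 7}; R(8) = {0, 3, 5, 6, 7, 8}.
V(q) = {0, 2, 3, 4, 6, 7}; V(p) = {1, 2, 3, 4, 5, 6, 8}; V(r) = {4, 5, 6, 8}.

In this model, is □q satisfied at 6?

Recall that □ψ holds at a world iff ψ holds at every accessible world, and ◇ψ holds iff ψ holds at some accessible world.
At 6: □q requires q at every successor {1, 2, 3, 5, 6, 7}.
  q fails at 1, so □q is false at 6.

No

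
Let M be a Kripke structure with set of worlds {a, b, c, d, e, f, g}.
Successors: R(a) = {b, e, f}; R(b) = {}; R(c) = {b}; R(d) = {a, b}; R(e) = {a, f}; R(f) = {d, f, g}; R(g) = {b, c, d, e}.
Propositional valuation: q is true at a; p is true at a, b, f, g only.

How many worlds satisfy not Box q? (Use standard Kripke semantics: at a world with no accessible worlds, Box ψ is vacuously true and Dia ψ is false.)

6

Let φ = not Box q. Evaluate φ at each world:
  a (successors {b, e, f}): φ is true.
  b (successors ∅): φ is false.
  c (successors {b}): φ is true.
  d (successors {a, b}): φ is true.
  e (successors {a, f}): φ is true.
  f (successors {d, f, g}): φ is true.
  g (successors {b, c, d, e}): φ is true.
For instance, at e:
  At e: Box q is false, so not Box q is true.
    At e: Box q requires q at every successor {a, f}.
      q fails at f, so Box q is false at e.
Satisfying worlds: {a, c, d, e, f, g}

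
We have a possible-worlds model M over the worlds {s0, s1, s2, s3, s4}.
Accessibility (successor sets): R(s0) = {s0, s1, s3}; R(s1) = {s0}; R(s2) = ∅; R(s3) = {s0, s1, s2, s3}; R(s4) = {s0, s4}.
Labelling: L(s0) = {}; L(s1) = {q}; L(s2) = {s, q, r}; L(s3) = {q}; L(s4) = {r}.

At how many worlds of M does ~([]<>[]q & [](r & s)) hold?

Let φ = ~([]<>[]q & [](r & s)). Evaluate φ at each world:
  s0 (successors {s0, s1, s3}): φ is true.
  s1 (successors {s0}): φ is true.
  s2 (successors ∅): φ is false.
  s3 (successors {s0, s1, s2, s3}): φ is true.
  s4 (successors {s0, s4}): φ is true.
For instance, at s3:
  At s3: []<>[]q & [](r & s) is false, so ~([]<>[]q & [](r & s)) is true.
    At s3: []<>[]q is false, [](r & s) is false, so []<>[]q & [](r & s) is false.
      At s3: []<>[]q requires <>[]q at every successor {s0, s1, s2, s3}.
        <>[]q fails at s0, so []<>[]q is false at s3.
      At s3: [](r & s) requires r & s at every successor {s0, s1, s2, s3}.
        r & s fails at s0, so [](r & s) is false at s3.
Satisfying worlds: {s0, s1, s3, s4}

4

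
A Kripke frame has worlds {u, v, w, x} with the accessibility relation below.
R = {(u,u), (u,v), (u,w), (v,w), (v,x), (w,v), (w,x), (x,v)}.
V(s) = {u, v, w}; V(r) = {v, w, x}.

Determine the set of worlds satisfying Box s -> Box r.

v, w, x

Let φ = Box s -> Box r. Evaluate φ at each world:
  u (successors {u, v, w}): φ is false.
  v (successors {w, x}): φ is true.
  w (successors {v, x}): φ is true.
  x (successors {v}): φ is true.
For instance, at w:
  At w: Box s is false, Box r is true, so Box s -> Box r is true.
    At w: Box s requires s at every successor {v, x}.
      s fails at x, so Box s is false at w.
    At w: Box r requires r at every successor {v, x}.
      At v: r is true.
      At x: r is true.
    So Box r is true at w.
Satisfying worlds: {v, w, x}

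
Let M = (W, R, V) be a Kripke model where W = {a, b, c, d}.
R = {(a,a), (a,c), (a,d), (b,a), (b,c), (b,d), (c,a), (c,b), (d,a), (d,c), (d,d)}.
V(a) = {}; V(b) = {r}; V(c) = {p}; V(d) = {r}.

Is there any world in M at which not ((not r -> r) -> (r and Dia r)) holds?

No

Let φ = not ((not r -> r) -> (r and Dia r)). Evaluate φ at each world:
  a (successors {a, c, d}): φ is false.
  b (successors {a, c, d}): φ is false.
  c (successors {a, b}): φ is false.
  d (successors {a, c, d}): φ is false.
For instance, at c:
  At c: (not r -> r) -> (r and Dia r) is true, so not ((not r -> r) -> (r and Dia r)) is false.
    At c: not r -> r is false, r and Dia r is false, so (not r -> r) -> (r and Dia r) is true.
      At c: r is false, Dia r is true, so r and Dia r is false.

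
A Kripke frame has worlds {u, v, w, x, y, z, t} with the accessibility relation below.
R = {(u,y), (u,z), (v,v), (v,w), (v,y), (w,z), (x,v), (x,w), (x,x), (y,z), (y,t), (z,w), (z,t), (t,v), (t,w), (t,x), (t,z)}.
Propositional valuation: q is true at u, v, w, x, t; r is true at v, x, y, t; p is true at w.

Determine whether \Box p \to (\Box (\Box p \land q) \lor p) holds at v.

Yes

Recall that \Box ψ holds at a world iff ψ holds at every accessible world, and \Diamond ψ holds iff ψ holds at some accessible world.
At v: \Box p is false, \Box (\Box p \land q) \lor p is false, so \Box p \to (\Box (\Box p \land q) \lor p) is true.
  At v: \Box p requires p at every successor {v, w, y}.
    p fails at v, so \Box p is false at v.
  At v: \Box (\Box p \land q) is false, p is false, so \Box (\Box p \land q) \lor p is false.
    At v: \Box (\Box p \land q) requires \Box p \land q at every successor {v, w, y}.
      \Box p \land q fails at v, so \Box (\Box p \land q) is false at v.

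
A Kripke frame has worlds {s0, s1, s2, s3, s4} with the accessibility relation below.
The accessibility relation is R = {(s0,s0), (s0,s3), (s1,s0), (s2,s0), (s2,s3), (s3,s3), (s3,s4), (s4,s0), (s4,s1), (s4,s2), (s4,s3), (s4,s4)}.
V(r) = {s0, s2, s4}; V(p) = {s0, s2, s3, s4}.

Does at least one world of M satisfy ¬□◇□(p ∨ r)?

Recall that □ψ holds at a world iff ψ holds at every accessible world, and ◇ψ holds iff ψ holds at some accessible world.
Let φ = ¬□◇□(p ∨ r). Evaluate φ at each world:
  s0 (successors {s0, s3}): φ is false.
  s1 (successors {s0}): φ is false.
  s2 (successors {s0, s3}): φ is false.
  s3 (successors {s3, s4}): φ is false.
  s4 (successors {s0, s1, s2, s3, s4}): φ is false.
For instance, at s2:
  At s2: □◇□(p ∨ r) is true, so ¬□◇□(p ∨ r) is false.
    At s2: □◇□(p ∨ r) requires ◇□(p ∨ r) at every successor {s0, s3}.
      At s0: ◇□(p ∨ r) is true.
      At s3: ◇□(p ∨ r) is true.
    So □◇□(p ∨ r) is true at s2.

No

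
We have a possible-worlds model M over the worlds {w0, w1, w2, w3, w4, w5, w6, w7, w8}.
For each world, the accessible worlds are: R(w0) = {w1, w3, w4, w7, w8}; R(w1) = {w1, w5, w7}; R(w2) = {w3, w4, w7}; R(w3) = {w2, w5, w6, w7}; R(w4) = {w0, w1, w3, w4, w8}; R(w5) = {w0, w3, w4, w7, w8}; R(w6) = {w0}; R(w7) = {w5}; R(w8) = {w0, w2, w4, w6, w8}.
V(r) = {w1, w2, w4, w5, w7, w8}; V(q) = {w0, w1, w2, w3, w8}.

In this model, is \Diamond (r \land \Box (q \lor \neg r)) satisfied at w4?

At w4: \Diamond (r \land \Box (q \lor \neg r)) requires r \land \Box (q \lor \neg r) at some successor in {w0, w1, w3, w4, w8}.
  At w0: r \land \Box (q \lor \neg r) is false.
  At w1: r \land \Box (q \lor \neg r) is false.
  At w3: r \land \Box (q \lor \neg r) is false.
  At w4: r \land \Box (q \lor \neg r) is false.
  At w8: r \land \Box (q \lor \neg r) is false.
So \Diamond (r \land \Box (q \lor \neg r)) is false at w4.

No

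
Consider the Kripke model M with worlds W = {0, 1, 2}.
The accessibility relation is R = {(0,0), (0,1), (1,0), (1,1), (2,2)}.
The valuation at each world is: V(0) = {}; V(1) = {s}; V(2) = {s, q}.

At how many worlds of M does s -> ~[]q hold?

Let φ = s -> ~[]q. Evaluate φ at each world:
  0 (successors {0, 1}): φ is true.
  1 (successors {0, 1}): φ is true.
  2 (successors {2}): φ is false.
For instance, at 1:
  At 1: s is true, ~[]q is true, so s -> ~[]q is true.
    At 1: []q is false, so ~[]q is true.
      At 1: []q requires q at every successor {0, 1}.
        q fails at 0, so []q is false at 1.
Satisfying worlds: {0, 1}

2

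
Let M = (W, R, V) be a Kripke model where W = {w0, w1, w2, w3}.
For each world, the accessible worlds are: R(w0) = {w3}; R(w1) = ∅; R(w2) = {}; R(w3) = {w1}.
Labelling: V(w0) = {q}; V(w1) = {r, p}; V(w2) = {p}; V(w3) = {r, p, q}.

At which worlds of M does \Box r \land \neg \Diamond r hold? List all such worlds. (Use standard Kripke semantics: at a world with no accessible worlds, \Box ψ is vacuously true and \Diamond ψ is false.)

Recall that \Box ψ holds at a world iff ψ holds at every accessible world, and \Diamond ψ holds iff ψ holds at some accessible world.
Let φ = \Box r \land \neg \Diamond r. Evaluate φ at each world:
  w0 (successors {w3}): φ is false.
  w1 (successors ∅): φ is true.
  w2 (successors ∅): φ is true.
  w3 (successors {w1}): φ is false.
For instance, at w3:
  At w3: \Box r is true, \neg \Diamond r is false, so \Box r \land \neg \Diamond r is false.
    At w3: \Box r requires r at every successor {w1}.
      At w1: r is true.
    So \Box r is true at w3.
    At w3: \Diamond r is true, so \neg \Diamond r is false.
      At w3: \Diamond r requires r at some successor in {w1}.
        r holds at w1, so \Diamond r is true at w3.
Satisfying worlds: {w1, w2}

w1, w2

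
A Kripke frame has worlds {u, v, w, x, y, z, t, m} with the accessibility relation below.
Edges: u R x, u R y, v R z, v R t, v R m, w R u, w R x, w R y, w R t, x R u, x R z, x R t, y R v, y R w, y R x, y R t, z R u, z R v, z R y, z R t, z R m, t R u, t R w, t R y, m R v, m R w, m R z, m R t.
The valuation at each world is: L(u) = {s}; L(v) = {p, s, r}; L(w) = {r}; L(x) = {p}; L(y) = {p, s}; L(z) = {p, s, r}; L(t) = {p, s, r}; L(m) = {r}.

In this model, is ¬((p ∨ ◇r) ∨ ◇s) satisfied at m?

No

At m: (p ∨ ◇r) ∨ ◇s is true, so ¬((p ∨ ◇r) ∨ ◇s) is false.
  At m: p ∨ ◇r is true, ◇s is true, so (p ∨ ◇r) ∨ ◇s is true.
    At m: p is false, ◇r is true, so p ∨ ◇r is true.
      At m: ◇r requires r at some successor in {v, w, z, t}.
        r holds at v, so ◇r is true at m.
    At m: ◇s requires s at some successor in {v, w, z, t}.
      s holds at v, so ◇s is true at m.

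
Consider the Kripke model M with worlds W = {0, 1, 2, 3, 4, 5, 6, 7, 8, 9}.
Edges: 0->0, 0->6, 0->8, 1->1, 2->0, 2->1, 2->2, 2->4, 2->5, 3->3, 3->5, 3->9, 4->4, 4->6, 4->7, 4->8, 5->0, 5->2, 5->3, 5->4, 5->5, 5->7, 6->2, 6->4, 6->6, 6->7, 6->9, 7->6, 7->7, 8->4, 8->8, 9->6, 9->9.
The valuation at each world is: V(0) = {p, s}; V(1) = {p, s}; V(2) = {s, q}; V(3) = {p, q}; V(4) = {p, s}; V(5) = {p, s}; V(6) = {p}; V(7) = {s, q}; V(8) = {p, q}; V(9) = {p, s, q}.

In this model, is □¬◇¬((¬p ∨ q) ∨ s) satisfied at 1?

Yes

Recall that □ψ holds at a world iff ψ holds at every accessible world, and ◇ψ holds iff ψ holds at some accessible world.
At 1: □¬◇¬((¬p ∨ q) ∨ s) requires ¬◇¬((¬p ∨ q) ∨ s) at every successor {1}.
    At 1: ◇¬((¬p ∨ q) ∨ s) is false, so ¬◇¬((¬p ∨ q) ∨ s) is true.
      At 1: ◇¬((¬p ∨ q) ∨ s) requires ¬((¬p ∨ q) ∨ s) at some successor in {1}.
        At 1: ¬((¬p ∨ q) ∨ s) is false.
      So ◇¬((¬p ∨ q) ∨ s) is false at 1.
So □¬◇¬((¬p ∨ q) ∨ s) is true at 1.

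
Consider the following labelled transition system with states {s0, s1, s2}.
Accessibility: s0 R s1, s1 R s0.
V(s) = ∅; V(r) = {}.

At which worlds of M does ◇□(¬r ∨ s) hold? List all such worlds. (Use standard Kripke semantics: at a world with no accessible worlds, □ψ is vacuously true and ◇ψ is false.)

s0, s1

Let φ = ◇□(¬r ∨ s). Evaluate φ at each world:
  s0 (successors {s1}): φ is true.
  s1 (successors {s0}): φ is true.
  s2 (successors ∅): φ is false.
For instance, at s0:
  At s0: ◇□(¬r ∨ s) requires □(¬r ∨ s) at some successor in {s1}.
    □(¬r ∨ s) holds at s1, so ◇□(¬r ∨ s) is true at s0.
      At s1: □(¬r ∨ s) requires ¬r ∨ s at every successor {s0}.
        At s0: ¬r ∨ s is true.
      So □(¬r ∨ s) is true at s1.
Satisfying worlds: {s0, s1}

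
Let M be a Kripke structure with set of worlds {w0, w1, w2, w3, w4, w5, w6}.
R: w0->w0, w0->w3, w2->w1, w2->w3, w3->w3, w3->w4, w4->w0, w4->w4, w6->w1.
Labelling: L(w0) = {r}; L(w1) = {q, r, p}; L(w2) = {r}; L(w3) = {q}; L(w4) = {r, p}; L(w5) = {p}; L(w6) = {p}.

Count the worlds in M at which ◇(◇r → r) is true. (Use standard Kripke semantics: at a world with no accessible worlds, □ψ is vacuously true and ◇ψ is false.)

Recall that ◇ψ holds at a world iff ψ holds at some accessible world.
Let φ = ◇(◇r → r). Evaluate φ at each world:
  w0 (successors {w0, w3}): φ is true.
  w1 (successors ∅): φ is false.
  w2 (successors {w1, w3}): φ is true.
  w3 (successors {w3, w4}): φ is true.
  w4 (successors {w0, w4}): φ is true.
  w5 (successors ∅): φ is false.
  w6 (successors {w1}): φ is true.
For instance, at w2:
  At w2: ◇(◇r → r) requires ◇r → r at some successor in {w1, w3}.
    ◇r → r holds at w1, so ◇(◇r → r) is true at w2.
      At w1: ◇r is false, r is true, so ◇r → r is true.
Satisfying worlds: {w0, w2, w3, w4, w6}

5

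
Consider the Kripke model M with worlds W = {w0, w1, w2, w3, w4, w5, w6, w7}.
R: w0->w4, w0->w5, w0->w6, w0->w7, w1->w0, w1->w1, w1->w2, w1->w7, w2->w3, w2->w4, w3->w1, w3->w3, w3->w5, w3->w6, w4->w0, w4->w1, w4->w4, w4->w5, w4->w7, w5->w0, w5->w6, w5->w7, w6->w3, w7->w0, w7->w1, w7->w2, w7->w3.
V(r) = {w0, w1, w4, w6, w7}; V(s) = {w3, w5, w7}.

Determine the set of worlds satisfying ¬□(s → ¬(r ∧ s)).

w0, w1, w4, w5

Let φ = ¬□(s → ¬(r ∧ s)). Evaluate φ at each world:
  w0 (successors {w4, w5, w6, w7}): φ is true.
  w1 (successors {w0, w1, w2, w7}): φ is true.
  w2 (successors {w3, w4}): φ is false.
  w3 (successors {w1, w3, w5, w6}): φ is false.
  w4 (successors {w0, w1, w4, w5, w7}): φ is true.
  w5 (successors {w0, w6, w7}): φ is true.
  w6 (successors {w3}): φ is false.
  w7 (successors {w0, w1, w2, w3}): φ is false.
For instance, at w2:
  At w2: □(s → ¬(r ∧ s)) is true, so ¬□(s → ¬(r ∧ s)) is false.
    At w2: □(s → ¬(r ∧ s)) requires s → ¬(r ∧ s) at every successor {w3, w4}.
      At w3: s → ¬(r ∧ s) is true.
      At w4: s → ¬(r ∧ s) is true.
    So □(s → ¬(r ∧ s)) is true at w2.
Satisfying worlds: {w0, w1, w4, w5}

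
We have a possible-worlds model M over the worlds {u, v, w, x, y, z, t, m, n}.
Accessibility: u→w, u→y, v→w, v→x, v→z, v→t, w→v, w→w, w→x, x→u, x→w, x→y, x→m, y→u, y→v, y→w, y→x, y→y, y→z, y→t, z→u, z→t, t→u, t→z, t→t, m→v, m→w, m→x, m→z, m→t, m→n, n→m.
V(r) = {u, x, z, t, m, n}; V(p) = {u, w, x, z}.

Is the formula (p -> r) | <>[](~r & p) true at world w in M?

No

Recall that []ψ holds at a world iff ψ holds at every accessible world, and <>ψ holds iff ψ holds at some accessible world.
At w: p -> r is false, <>[](~r & p) is false, so (p -> r) | <>[](~r & p) is false.
  At w: <>[](~r & p) requires [](~r & p) at some successor in {v, w, x}.
    At v: [](~r & p) is false.
    At w: [](~r & p) is false.
    At x: [](~r & p) is false.
  So <>[](~r & p) is false at w.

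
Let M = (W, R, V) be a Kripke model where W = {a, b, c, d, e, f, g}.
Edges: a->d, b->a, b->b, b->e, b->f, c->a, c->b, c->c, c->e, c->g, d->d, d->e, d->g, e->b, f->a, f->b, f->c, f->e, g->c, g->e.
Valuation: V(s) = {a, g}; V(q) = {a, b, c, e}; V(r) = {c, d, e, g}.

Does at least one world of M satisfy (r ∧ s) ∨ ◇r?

Yes

Recall that ◇ψ holds at a world iff ψ holds at some accessible world.
Let φ = (r ∧ s) ∨ ◇r. Evaluate φ at each world:
  a (successors {d}): φ is true.
  b (successors {a, b, e, f}): φ is true.
  c (successors {a, b, c, e, g}): φ is true.
  d (successors {d, e, g}): φ is true.
  e (successors {b}): φ is false.
  f (successors {a, b, c, e}): φ is true.
  g (successors {c, e}): φ is true.
Detail at a (witness):
  At a: r ∧ s is false, ◇r is true, so (r ∧ s) ∨ ◇r is true.
    At a: ◇r requires r at some successor in {d}.
      r holds at d, so ◇r is true at a.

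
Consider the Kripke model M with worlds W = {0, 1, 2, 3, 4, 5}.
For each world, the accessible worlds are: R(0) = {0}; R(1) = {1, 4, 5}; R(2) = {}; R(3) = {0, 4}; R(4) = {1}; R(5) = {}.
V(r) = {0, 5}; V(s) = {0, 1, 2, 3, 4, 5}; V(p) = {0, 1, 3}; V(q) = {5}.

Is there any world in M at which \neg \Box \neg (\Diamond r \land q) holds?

No

Let φ = \neg \Box \neg (\Diamond r \land q). Evaluate φ at each world:
  0 (successors {0}): φ is false.
  1 (successors {1, 4, 5}): φ is false.
  2 (successors ∅): φ is false.
  3 (successors {0, 4}): φ is false.
  4 (successors {1}): φ is false.
  5 (successors ∅): φ is false.
For instance, at 4:
  At 4: \Box \neg (\Diamond r \land q) is true, so \neg \Box \neg (\Diamond r \land q) is false.
    At 4: \Box \neg (\Diamond r \land q) requires \neg (\Diamond r \land q) at every successor {1}.
      At 1: \neg (\Diamond r \land q) is true.
    So \Box \neg (\Diamond r \land q) is true at 4.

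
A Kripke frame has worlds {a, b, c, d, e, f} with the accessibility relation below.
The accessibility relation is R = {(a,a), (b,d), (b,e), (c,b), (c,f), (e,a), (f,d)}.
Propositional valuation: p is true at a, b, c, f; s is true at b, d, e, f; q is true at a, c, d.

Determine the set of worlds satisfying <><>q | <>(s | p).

a, b, c, e, f

Recall that <>ψ holds at a world iff ψ holds at some accessible world.
Let φ = <><>q | <>(s | p). Evaluate φ at each world:
  a (successors {a}): φ is true.
  b (successors {d, e}): φ is true.
  c (successors {b, f}): φ is true.
  d (successors ∅): φ is false.
  e (successors {a}): φ is true.
  f (successors {d}): φ is true.
For instance, at e:
  At e: <><>q is true, <>(s | p) is true, so <><>q | <>(s | p) is true.
    At e: <><>q requires <>q at some successor in {a}.
      <>q holds at a, so <><>q is true at e.
    At e: <>(s | p) requires s | p at some successor in {a}.
      s | p holds at a, so <>(s | p) is true at e.
Satisfying worlds: {a, b, c, e, f}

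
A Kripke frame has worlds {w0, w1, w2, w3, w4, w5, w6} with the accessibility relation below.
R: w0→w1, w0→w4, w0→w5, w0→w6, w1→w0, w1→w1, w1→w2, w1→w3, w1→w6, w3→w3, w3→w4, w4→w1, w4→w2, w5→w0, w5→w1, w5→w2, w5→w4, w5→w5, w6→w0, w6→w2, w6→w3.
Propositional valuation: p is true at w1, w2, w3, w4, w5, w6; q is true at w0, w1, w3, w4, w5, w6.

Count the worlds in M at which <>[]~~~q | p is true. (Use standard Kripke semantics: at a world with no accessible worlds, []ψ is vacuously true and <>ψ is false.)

Let φ = <>[]~~~q | p. Evaluate φ at each world:
  w0 (successors {w1, w4, w5, w6}): φ is false.
  w1 (successors {w0, w1, w2, w3, w6}): φ is true.
  w2 (successors ∅): φ is true.
  w3 (successors {w3, w4}): φ is true.
  w4 (successors {w1, w2}): φ is true.
  w5 (successors {w0, w1, w2, w4, w5}): φ is true.
  w6 (successors {w0, w2, w3}): φ is true.
For instance, at w3:
  At w3: <>[]~~~q is false, p is true, so <>[]~~~q | p is true.
    At w3: <>[]~~~q requires []~~~q at some successor in {w3, w4}.
      At w3: []~~~q is false.
      At w4: []~~~q is false.
    So <>[]~~~q is false at w3.
Satisfying worlds: {w1, w2, w3, w4, w5, w6}

6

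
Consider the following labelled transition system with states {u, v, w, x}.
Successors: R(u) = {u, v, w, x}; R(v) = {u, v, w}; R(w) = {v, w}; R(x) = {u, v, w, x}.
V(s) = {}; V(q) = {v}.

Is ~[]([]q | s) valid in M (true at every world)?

Yes

Let φ = ~[]([]q | s). Evaluate φ at each world:
  u (successors {u, v, w, x}): φ is true.
  v (successors {u, v, w}): φ is true.
  w (successors {v, w}): φ is true.
  x (successors {u, v, w, x}): φ is true.
For instance, at w:
  At w: []([]q | s) is false, so ~[]([]q | s) is true.
    At w: []([]q | s) requires []q | s at every successor {v, w}.
      []q | s fails at v, so []([]q | s) is false at w.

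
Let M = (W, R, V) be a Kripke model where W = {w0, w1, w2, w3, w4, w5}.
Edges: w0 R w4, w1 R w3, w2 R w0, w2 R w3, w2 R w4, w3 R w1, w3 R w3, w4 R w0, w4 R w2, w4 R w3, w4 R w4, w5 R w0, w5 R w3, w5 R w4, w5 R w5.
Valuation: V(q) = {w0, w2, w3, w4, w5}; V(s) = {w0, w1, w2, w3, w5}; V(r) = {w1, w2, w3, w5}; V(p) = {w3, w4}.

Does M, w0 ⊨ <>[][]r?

No

At w0: <>[][]r requires [][]r at some successor in {w4}.
  At w4: [][]r is false.
So <>[][]r is false at w0.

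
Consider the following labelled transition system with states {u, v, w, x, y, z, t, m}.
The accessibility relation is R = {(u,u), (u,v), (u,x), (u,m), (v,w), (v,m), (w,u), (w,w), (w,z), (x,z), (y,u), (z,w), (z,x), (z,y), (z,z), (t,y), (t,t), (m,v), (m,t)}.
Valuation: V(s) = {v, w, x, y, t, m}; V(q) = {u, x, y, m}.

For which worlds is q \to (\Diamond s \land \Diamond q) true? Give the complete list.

u, v, w, z, t

Let φ = q \to (\Diamond s \land \Diamond q). Evaluate φ at each world:
  u (successors {u, v, x, m}): φ is true.
  v (successors {w, m}): φ is true.
  w (successors {u, w, z}): φ is true.
  x (successors {z}): φ is false.
  y (successors {u}): φ is false.
  z (successors {w, x, y, z}): φ is true.
  t (successors {y, t}): φ is true.
  m (successors {v, t}): φ is false.
For instance, at z:
  At z: q is false, \Diamond s \land \Diamond q is true, so q \to (\Diamond s \land \Diamond q) is true.
    At z: \Diamond s is true, \Diamond q is true, so \Diamond s \land \Diamond q is true.
      At z: \Diamond s requires s at some successor in {w, x, y, z}.
        s holds at w, so \Diamond s is true at z.
      At z: \Diamond q requires q at some successor in {w, x, y, z}.
        q holds at x, so \Diamond q is true at z.
Satisfying worlds: {u, v, w, z, t}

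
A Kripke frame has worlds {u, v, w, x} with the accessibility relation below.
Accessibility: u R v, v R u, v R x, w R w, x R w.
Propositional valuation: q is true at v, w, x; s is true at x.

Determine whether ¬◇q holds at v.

At v: ◇q is true, so ¬◇q is false.
  At v: ◇q requires q at some successor in {u, x}.
    q holds at x, so ◇q is true at v.

No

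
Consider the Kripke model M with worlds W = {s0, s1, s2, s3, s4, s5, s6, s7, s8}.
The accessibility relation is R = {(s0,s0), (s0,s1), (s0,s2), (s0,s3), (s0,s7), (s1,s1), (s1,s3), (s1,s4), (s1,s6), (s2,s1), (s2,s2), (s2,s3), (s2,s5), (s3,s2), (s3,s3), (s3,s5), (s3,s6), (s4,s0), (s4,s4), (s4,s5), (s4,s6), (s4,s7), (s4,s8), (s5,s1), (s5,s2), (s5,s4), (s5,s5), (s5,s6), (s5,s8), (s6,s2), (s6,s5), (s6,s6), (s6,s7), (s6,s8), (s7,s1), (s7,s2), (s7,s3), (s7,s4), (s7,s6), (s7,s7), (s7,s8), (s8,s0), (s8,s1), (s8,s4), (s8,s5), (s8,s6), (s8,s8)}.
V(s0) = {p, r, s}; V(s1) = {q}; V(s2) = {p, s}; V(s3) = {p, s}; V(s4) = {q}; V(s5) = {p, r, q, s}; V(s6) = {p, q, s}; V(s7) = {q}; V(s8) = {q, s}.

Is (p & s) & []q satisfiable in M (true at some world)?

Let φ = (p & s) & []q. Evaluate φ at each world:
  s0 (successors {s0, s1, s2, s3, s7}): φ is false.
  s1 (successors {s1, s3, s4, s6}): φ is false.
  s2 (successors {s1, s2, s3, s5}): φ is false.
  s3 (successors {s2, s3, s5, s6}): φ is false.
  s4 (successors {s0, s4, s5, s6, s7, s8}): φ is false.
  s5 (successors {s1, s2, s4, s5, s6, s8}): φ is false.
  s6 (successors {s2, s5, s6, s7, s8}): φ is false.
  s7 (successors {s1, s2, s3, s4, s6, s7, s8}): φ is false.
  s8 (successors {s0, s1, s4, s5, s6, s8}): φ is false.
For instance, at s1:
  At s1: p & s is false, []q is false, so (p & s) & []q is false.
    At s1: []q requires q at every successor {s1, s3, s4, s6}.
      q fails at s3, so []q is false at s1.

No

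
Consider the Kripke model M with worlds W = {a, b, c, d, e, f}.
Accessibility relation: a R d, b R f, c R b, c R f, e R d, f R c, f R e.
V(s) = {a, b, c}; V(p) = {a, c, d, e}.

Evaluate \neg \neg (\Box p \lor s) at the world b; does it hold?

Yes

Recall that \Box ψ holds at a world iff ψ holds at every accessible world, and \Diamond ψ holds iff ψ holds at some accessible world.
At b: \neg (\Box p \lor s) is false, so \neg \neg (\Box p \lor s) is true.
  At b: \Box p \lor s is true, so \neg (\Box p \lor s) is false.
    At b: \Box p is false, s is true, so \Box p \lor s is true.
      At b: \Box p requires p at every successor {f}.
        p fails at f, so \Box p is false at b.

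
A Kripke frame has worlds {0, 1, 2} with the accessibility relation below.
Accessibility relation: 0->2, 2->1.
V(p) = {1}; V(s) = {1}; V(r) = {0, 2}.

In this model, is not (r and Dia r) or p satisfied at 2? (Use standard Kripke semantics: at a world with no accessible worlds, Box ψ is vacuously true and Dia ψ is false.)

Yes

At 2: not (r and Dia r) is true, p is false, so not (r and Dia r) or p is true.
  At 2: r and Dia r is false, so not (r and Dia r) is true.
    At 2: r is true, Dia r is false, so r and Dia r is false.
      At 2: Dia r requires r at some successor in {1}.
        At 1: r is false.
      So Dia r is false at 2.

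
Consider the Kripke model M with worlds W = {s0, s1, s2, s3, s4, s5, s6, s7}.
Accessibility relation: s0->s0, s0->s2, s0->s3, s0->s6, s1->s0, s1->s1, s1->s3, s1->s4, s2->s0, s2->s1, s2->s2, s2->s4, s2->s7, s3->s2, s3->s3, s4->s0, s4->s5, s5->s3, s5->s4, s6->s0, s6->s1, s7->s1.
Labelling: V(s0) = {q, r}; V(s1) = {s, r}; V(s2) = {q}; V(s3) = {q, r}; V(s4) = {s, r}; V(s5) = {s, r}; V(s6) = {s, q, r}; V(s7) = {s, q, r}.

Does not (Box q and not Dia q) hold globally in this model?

Recall that Box ψ holds at a world iff ψ holds at every accessible world, and Dia ψ holds iff ψ holds at some accessible world.
Let φ = not (Box q and not Dia q). Evaluate φ at each world:
  s0 (successors {s0, s2, s3, s6}): φ is true.
  s1 (successors {s0, s1, s3, s4}): φ is true.
  s2 (successors {s0, s1, s2, s4, s7}): φ is true.
  s3 (successors {s2, s3}): φ is true.
  s4 (successors {s0, s5}): φ is true.
  s5 (successors {s3, s4}): φ is true.
  s6 (successors {s0, s1}): φ is true.
  s7 (successors {s1}): φ is true.
For instance, at s1:
  At s1: Box q and not Dia q is false, so not (Box q and not Dia q) is true.
    At s1: Box q is false, not Dia q is false, so Box q and not Dia q is false.
      At s1: Box q requires q at every successor {s0, s1, s3, s4}.
        q fails at s1, so Box q is false at s1.
      At s1: Dia q is true, so not Dia q is false.

Yes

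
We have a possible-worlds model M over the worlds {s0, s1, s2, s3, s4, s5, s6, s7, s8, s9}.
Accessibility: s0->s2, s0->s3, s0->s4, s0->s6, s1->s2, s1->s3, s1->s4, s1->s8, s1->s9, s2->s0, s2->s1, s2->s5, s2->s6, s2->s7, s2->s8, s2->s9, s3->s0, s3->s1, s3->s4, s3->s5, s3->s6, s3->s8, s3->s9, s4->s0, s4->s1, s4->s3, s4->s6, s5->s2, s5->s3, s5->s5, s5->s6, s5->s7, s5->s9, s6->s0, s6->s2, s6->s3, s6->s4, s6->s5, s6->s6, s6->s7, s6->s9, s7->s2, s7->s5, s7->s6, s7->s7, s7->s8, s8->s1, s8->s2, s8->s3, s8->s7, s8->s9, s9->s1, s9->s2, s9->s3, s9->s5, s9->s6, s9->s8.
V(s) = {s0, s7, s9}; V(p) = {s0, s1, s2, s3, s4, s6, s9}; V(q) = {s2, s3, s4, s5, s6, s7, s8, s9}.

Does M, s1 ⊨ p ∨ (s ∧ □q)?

Yes

At s1: p is true, s ∧ □q is false, so p ∨ (s ∧ □q) is true.
  At s1: s is false, □q is true, so s ∧ □q is false.
    At s1: □q requires q at every successor {s2, s3, s4, s8, s9}.
      At s2: q is true.
      At s3: q is true.
      At s4: q is true.
      At s8: q is true.
      At s9: q is true.
    So □q is true at s1.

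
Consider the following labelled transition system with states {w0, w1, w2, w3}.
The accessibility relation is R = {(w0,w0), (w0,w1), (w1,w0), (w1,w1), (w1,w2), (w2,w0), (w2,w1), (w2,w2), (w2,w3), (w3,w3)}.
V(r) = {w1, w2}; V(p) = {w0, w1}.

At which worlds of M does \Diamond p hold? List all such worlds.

Let φ = \Diamond p. Evaluate φ at each world:
  w0 (successors {w0, w1}): φ is true.
  w1 (successors {w0, w1, w2}): φ is true.
  w2 (successors {w0, w1, w2, w3}): φ is true.
  w3 (successors {w3}): φ is false.
For instance, at w3:
  At w3: \Diamond p requires p at some successor in {w3}.
    At w3: p is false.
  So \Diamond p is false at w3.
Satisfying worlds: {w0, w1, w2}

w0, w1, w2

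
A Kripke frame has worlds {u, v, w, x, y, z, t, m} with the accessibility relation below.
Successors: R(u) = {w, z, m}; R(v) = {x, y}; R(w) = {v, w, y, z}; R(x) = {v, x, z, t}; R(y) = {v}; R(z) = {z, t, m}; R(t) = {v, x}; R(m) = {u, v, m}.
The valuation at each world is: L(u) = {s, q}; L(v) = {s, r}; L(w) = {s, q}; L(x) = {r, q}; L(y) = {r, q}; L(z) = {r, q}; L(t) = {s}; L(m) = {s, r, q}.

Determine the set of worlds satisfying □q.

u, v

Let φ = □q. Evaluate φ at each world:
  u (successors {w, z, m}): φ is true.
  v (successors {x, y}): φ is true.
  w (successors {v, w, y, z}): φ is false.
  x (successors {v, x, z, t}): φ is false.
  y (successors {v}): φ is false.
  z (successors {z, t, m}): φ is false.
  t (successors {v, x}): φ is false.
  m (successors {u, v, m}): φ is false.
For instance, at y:
  At y: □q requires q at every successor {v}.
    q fails at v, so □q is false at y.
Satisfying worlds: {u, v}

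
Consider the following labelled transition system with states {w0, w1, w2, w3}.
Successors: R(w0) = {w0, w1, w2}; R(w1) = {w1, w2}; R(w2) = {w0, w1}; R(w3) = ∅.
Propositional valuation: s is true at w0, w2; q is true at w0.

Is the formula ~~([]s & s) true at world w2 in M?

No

At w2: ~([]s & s) is true, so ~~([]s & s) is false.
  At w2: []s & s is false, so ~([]s & s) is true.
    At w2: []s is false, s is true, so []s & s is false.
      At w2: []s requires s at every successor {w0, w1}.
        s fails at w1, so []s is false at w2.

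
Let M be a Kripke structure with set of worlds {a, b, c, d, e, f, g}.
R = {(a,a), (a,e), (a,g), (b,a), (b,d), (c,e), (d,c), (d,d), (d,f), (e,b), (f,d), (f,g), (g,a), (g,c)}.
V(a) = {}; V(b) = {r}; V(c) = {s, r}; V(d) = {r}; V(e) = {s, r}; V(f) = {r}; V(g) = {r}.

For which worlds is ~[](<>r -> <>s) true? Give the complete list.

Recall that []ψ holds at a world iff ψ holds at every accessible world, and <>ψ holds iff ψ holds at some accessible world.
Let φ = ~[](<>r -> <>s). Evaluate φ at each world:
  a (successors {a, e, g}): φ is true.
  b (successors {a, d}): φ is false.
  c (successors {e}): φ is true.
  d (successors {c, d, f}): φ is true.
  e (successors {b}): φ is true.
  f (successors {d, g}): φ is false.
  g (successors {a, c}): φ is false.
For instance, at b:
  At b: [](<>r -> <>s) is true, so ~[](<>r -> <>s) is false.
    At b: [](<>r -> <>s) requires <>r -> <>s at every successor {a, d}.
      At a: <>r -> <>s is true.
      At d: <>r -> <>s is true.
    So [](<>r -> <>s) is true at b.
Satisfying worlds: {a, c, d, e}

a, c, d, e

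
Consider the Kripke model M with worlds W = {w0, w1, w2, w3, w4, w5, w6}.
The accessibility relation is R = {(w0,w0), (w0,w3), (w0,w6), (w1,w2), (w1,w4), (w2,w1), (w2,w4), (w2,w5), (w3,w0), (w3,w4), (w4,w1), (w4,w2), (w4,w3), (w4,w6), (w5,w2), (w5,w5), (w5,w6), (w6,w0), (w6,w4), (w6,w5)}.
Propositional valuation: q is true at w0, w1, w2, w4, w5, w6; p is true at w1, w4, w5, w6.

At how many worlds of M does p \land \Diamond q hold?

4

Let φ = p \land \Diamond q. Evaluate φ at each world:
  w0 (successors {w0, w3, w6}): φ is false.
  w1 (successors {w2, w4}): φ is true.
  w2 (successors {w1, w4, w5}): φ is false.
  w3 (successors {w0, w4}): φ is false.
  w4 (successors {w1, w2, w3, w6}): φ is true.
  w5 (successors {w2, w5, w6}): φ is true.
  w6 (successors {w0, w4, w5}): φ is true.
For instance, at w3:
  At w3: p is false, \Diamond q is true, so p \land \Diamond q is false.
    At w3: \Diamond q requires q at some successor in {w0, w4}.
      q holds at w0, so \Diamond q is true at w3.
Satisfying worlds: {w1, w4, w5, w6}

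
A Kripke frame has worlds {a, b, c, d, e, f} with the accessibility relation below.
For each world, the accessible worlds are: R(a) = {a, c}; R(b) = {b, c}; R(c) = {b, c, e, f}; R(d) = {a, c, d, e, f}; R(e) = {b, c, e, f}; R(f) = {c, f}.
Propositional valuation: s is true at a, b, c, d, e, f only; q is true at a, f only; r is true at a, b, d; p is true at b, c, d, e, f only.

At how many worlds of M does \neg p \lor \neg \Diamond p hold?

Let φ = \neg p \lor \neg \Diamond p. Evaluate φ at each world:
  a (successors {a, c}): φ is true.
  b (successors {b, c}): φ is false.
  c (successors {b, c, e, f}): φ is false.
  d (successors {a, c, d, e, f}): φ is false.
  e (successors {b, c, e, f}): φ is false.
  f (successors {c, f}): φ is false.
For instance, at f:
  At f: \neg p is false, \neg \Diamond p is false, so \neg p \lor \neg \Diamond p is false.
    At f: \Diamond p is true, so \neg \Diamond p is false.
      At f: \Diamond p requires p at some successor in {c, f}.
        p holds at c, so \Diamond p is true at f.
Satisfying worlds: {a}

1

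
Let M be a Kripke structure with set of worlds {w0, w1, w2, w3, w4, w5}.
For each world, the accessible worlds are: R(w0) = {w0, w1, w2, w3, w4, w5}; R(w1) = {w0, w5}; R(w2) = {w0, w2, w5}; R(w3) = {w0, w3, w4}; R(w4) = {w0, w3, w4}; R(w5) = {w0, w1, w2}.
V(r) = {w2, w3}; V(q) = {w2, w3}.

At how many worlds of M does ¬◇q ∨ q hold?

Let φ = ¬◇q ∨ q. Evaluate φ at each world:
  w0 (successors {w0, w1, w2, w3, w4, w5}): φ is false.
  w1 (successors {w0, w5}): φ is true.
  w2 (successors {w0, w2, w5}): φ is true.
  w3 (successors {w0, w3, w4}): φ is true.
  w4 (successors {w0, w3, w4}): φ is false.
  w5 (successors {w0, w1, w2}): φ is false.
For instance, at w4:
  At w4: ¬◇q is false, q is false, so ¬◇q ∨ q is false.
    At w4: ◇q is true, so ¬◇q is false.
      At w4: ◇q requires q at some successor in {w0, w3, w4}.
        q holds at w3, so ◇q is true at w4.
Satisfying worlds: {w1, w2, w3}

3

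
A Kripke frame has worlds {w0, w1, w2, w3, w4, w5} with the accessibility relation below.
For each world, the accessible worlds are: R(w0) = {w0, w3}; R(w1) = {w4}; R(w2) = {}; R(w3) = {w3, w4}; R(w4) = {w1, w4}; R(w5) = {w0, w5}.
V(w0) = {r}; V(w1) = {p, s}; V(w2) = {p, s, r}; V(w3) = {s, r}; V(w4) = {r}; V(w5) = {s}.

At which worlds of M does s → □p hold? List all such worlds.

w0, w2, w4

Recall that □ψ holds at a world iff ψ holds at every accessible world, and ◇ψ holds iff ψ holds at some accessible world.
Let φ = s → □p. Evaluate φ at each world:
  w0 (successors {w0, w3}): φ is true.
  w1 (successors {w4}): φ is false.
  w2 (successors ∅): φ is true.
  w3 (successors {w3, w4}): φ is false.
  w4 (successors {w1, w4}): φ is true.
  w5 (successors {w0, w5}): φ is false.
For instance, at w5:
  At w5: s is true, □p is false, so s → □p is false.
    At w5: □p requires p at every successor {w0, w5}.
      p fails at w0, so □p is false at w5.
Satisfying worlds: {w0, w2, w4}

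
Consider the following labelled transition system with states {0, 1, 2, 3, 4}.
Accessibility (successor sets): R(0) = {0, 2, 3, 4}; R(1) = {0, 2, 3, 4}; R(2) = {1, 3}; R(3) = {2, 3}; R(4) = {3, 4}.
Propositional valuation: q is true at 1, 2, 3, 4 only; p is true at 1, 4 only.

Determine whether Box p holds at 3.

No

Recall that Box ψ holds at a world iff ψ holds at every accessible world, and Dia ψ holds iff ψ holds at some accessible world.
At 3: Box p requires p at every successor {2, 3}.
  p fails at 2, so Box p is false at 3.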